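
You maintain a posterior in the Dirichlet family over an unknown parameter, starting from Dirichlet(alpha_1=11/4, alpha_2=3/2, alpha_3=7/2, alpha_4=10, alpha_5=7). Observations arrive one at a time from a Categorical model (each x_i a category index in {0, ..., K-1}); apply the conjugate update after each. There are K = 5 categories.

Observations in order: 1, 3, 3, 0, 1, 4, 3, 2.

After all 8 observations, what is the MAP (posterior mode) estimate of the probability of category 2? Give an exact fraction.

14/111

obs 1: x=1 → posterior Dirichlet(11/4, 5/2, 7/2, 10, 7)
obs 2: x=3 → posterior Dirichlet(11/4, 5/2, 7/2, 11, 7)
obs 3: x=3 → posterior Dirichlet(11/4, 5/2, 7/2, 12, 7)
obs 4: x=0 → posterior Dirichlet(15/4, 5/2, 7/2, 12, 7)
obs 5: x=1 → posterior Dirichlet(15/4, 7/2, 7/2, 12, 7)
obs 6: x=4 → posterior Dirichlet(15/4, 7/2, 7/2, 12, 8)
obs 7: x=3 → posterior Dirichlet(15/4, 7/2, 7/2, 13, 8)
obs 8: x=2 → posterior Dirichlet(15/4, 7/2, 9/2, 13, 8)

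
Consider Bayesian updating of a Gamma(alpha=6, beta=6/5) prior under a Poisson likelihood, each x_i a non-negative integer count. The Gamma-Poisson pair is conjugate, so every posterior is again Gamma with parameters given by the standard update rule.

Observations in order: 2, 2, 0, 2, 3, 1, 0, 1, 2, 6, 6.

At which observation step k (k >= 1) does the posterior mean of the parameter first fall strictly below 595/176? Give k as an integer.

obs 1: x=2 → posterior Gamma(8, 11/5)
obs 2: x=2 → posterior Gamma(10, 16/5)
obs 3: x=0 → posterior Gamma(10, 21/5)
obs 4: x=2 → posterior Gamma(12, 26/5)
obs 5: x=3 → posterior Gamma(15, 31/5)
obs 6: x=1 → posterior Gamma(16, 36/5)
obs 7: x=0 → posterior Gamma(16, 41/5)
obs 8: x=1 → posterior Gamma(17, 46/5)
obs 9: x=2 → posterior Gamma(19, 51/5)
obs 10: x=6 → posterior Gamma(25, 56/5)
obs 11: x=6 → posterior Gamma(31, 61/5)

k = 2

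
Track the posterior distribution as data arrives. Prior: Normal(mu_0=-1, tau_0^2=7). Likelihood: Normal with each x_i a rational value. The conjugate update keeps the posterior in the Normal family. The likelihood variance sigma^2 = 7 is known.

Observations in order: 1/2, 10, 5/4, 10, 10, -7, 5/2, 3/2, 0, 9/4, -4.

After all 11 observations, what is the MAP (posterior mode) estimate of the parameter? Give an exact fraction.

obs 1: x=1/2 → posterior Normal(-1/4, 7/2)
obs 2: x=10 → posterior Normal(19/6, 7/3)
obs 3: x=5/4 → posterior Normal(43/16, 7/4)
obs 4: x=10 → posterior Normal(83/20, 7/5)
obs 5: x=10 → posterior Normal(41/8, 7/6)
obs 6: x=-7 → posterior Normal(95/28, 1)
obs 7: x=5/2 → posterior Normal(105/32, 7/8)
obs 8: x=3/2 → posterior Normal(37/12, 7/9)
obs 9: x=0 → posterior Normal(111/40, 7/10)
obs 10: x=9/4 → posterior Normal(30/11, 7/11)
obs 11: x=-4 → posterior Normal(13/6, 7/12)

13/6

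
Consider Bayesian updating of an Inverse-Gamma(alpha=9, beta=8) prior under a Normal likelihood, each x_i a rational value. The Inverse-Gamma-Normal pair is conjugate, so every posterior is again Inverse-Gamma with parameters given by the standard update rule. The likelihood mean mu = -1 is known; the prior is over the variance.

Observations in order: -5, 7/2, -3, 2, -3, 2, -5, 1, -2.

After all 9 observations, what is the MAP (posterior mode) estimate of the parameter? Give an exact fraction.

397/116

obs 1: x=-5 → posterior Inverse-Gamma(19/2, 16)
obs 2: x=7/2 → posterior Inverse-Gamma(10, 209/8)
obs 3: x=-3 → posterior Inverse-Gamma(21/2, 225/8)
obs 4: x=2 → posterior Inverse-Gamma(11, 261/8)
obs 5: x=-3 → posterior Inverse-Gamma(23/2, 277/8)
obs 6: x=2 → posterior Inverse-Gamma(12, 313/8)
obs 7: x=-5 → posterior Inverse-Gamma(25/2, 377/8)
obs 8: x=1 → posterior Inverse-Gamma(13, 393/8)
obs 9: x=-2 → posterior Inverse-Gamma(27/2, 397/8)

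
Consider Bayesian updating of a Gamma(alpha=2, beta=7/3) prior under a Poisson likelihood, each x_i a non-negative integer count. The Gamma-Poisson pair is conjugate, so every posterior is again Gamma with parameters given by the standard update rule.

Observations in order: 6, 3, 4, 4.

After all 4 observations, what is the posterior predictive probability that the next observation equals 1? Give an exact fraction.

obs 1: x=6 → posterior Gamma(8, 10/3)
obs 2: x=3 → posterior Gamma(11, 13/3)
obs 3: x=4 → posterior Gamma(15, 16/3)
obs 4: x=4 → posterior Gamma(19, 19/3)

112769920372637874580066803/705429498686404044207947776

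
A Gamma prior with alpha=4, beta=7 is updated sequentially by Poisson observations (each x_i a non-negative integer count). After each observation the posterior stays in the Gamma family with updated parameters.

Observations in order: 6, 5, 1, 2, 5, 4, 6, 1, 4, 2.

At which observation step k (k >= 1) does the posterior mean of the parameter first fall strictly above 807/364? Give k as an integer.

k = 7

obs 1: x=6 → posterior Gamma(10, 8)
obs 2: x=5 → posterior Gamma(15, 9)
obs 3: x=1 → posterior Gamma(16, 10)
obs 4: x=2 → posterior Gamma(18, 11)
obs 5: x=5 → posterior Gamma(23, 12)
obs 6: x=4 → posterior Gamma(27, 13)
obs 7: x=6 → posterior Gamma(33, 14)
obs 8: x=1 → posterior Gamma(34, 15)
obs 9: x=4 → posterior Gamma(38, 16)
obs 10: x=2 → posterior Gamma(40, 17)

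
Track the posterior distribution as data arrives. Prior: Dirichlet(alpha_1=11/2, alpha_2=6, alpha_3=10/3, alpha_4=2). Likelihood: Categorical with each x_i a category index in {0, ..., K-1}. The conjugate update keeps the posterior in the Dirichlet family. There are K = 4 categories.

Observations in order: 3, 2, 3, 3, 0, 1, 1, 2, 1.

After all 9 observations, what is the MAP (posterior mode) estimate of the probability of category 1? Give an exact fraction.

obs 1: x=3 → posterior Dirichlet(11/2, 6, 10/3, 3)
obs 2: x=2 → posterior Dirichlet(11/2, 6, 13/3, 3)
obs 3: x=3 → posterior Dirichlet(11/2, 6, 13/3, 4)
obs 4: x=3 → posterior Dirichlet(11/2, 6, 13/3, 5)
obs 5: x=0 → posterior Dirichlet(13/2, 6, 13/3, 5)
obs 6: x=1 → posterior Dirichlet(13/2, 7, 13/3, 5)
obs 7: x=1 → posterior Dirichlet(13/2, 8, 13/3, 5)
obs 8: x=2 → posterior Dirichlet(13/2, 8, 16/3, 5)
obs 9: x=1 → posterior Dirichlet(13/2, 9, 16/3, 5)

48/131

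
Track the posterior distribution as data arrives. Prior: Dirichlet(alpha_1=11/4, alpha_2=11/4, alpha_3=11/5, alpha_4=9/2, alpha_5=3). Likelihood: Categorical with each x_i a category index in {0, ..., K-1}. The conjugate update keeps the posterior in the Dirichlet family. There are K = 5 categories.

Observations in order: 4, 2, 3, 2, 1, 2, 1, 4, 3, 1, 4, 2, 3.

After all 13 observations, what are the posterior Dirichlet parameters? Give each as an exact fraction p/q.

alpha_1=11/4, alpha_2=23/4, alpha_3=31/5, alpha_4=15/2, alpha_5=6

obs 1: x=4 → posterior Dirichlet(11/4, 11/4, 11/5, 9/2, 4)
obs 2: x=2 → posterior Dirichlet(11/4, 11/4, 16/5, 9/2, 4)
obs 3: x=3 → posterior Dirichlet(11/4, 11/4, 16/5, 11/2, 4)
obs 4: x=2 → posterior Dirichlet(11/4, 11/4, 21/5, 11/2, 4)
obs 5: x=1 → posterior Dirichlet(11/4, 15/4, 21/5, 11/2, 4)
obs 6: x=2 → posterior Dirichlet(11/4, 15/4, 26/5, 11/2, 4)
obs 7: x=1 → posterior Dirichlet(11/4, 19/4, 26/5, 11/2, 4)
obs 8: x=4 → posterior Dirichlet(11/4, 19/4, 26/5, 11/2, 5)
obs 9: x=3 → posterior Dirichlet(11/4, 19/4, 26/5, 13/2, 5)
obs 10: x=1 → posterior Dirichlet(11/4, 23/4, 26/5, 13/2, 5)
obs 11: x=4 → posterior Dirichlet(11/4, 23/4, 26/5, 13/2, 6)
obs 12: x=2 → posterior Dirichlet(11/4, 23/4, 31/5, 13/2, 6)
obs 13: x=3 → posterior Dirichlet(11/4, 23/4, 31/5, 15/2, 6)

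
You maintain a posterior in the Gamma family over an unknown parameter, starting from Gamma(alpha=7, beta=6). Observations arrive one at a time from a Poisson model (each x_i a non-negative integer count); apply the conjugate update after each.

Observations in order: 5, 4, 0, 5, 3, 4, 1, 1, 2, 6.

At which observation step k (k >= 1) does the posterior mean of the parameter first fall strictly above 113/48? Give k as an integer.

obs 1: x=5 → posterior Gamma(12, 7)
obs 2: x=4 → posterior Gamma(16, 8)
obs 3: x=0 → posterior Gamma(16, 9)
obs 4: x=5 → posterior Gamma(21, 10)
obs 5: x=3 → posterior Gamma(24, 11)
obs 6: x=4 → posterior Gamma(28, 12)
obs 7: x=1 → posterior Gamma(29, 13)
obs 8: x=1 → posterior Gamma(30, 14)
obs 9: x=2 → posterior Gamma(32, 15)
obs 10: x=6 → posterior Gamma(38, 16)

k = 10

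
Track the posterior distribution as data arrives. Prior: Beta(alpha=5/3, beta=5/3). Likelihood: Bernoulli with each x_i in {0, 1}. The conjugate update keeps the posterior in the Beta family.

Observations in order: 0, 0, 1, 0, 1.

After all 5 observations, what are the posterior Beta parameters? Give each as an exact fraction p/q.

alpha=11/3, beta=14/3

obs 1: x=0 → posterior Beta(5/3, 8/3)
obs 2: x=0 → posterior Beta(5/3, 11/3)
obs 3: x=1 → posterior Beta(8/3, 11/3)
obs 4: x=0 → posterior Beta(8/3, 14/3)
obs 5: x=1 → posterior Beta(11/3, 14/3)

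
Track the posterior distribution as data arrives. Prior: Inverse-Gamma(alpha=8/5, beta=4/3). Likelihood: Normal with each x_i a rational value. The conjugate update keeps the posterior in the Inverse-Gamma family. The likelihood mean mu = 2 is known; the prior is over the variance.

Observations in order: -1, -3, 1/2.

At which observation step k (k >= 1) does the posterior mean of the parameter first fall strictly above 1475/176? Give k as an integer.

obs 1: x=-1 → posterior Inverse-Gamma(21/10, 35/6)
obs 2: x=-3 → posterior Inverse-Gamma(13/5, 55/3)
obs 3: x=1/2 → posterior Inverse-Gamma(31/10, 467/24)

k = 2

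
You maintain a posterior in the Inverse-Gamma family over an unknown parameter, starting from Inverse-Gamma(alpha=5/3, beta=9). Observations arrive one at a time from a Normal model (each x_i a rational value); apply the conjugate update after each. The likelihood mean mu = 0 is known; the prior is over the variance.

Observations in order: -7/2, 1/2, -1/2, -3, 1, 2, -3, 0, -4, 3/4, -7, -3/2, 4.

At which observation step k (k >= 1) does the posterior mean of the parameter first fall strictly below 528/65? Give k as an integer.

obs 1: x=-7/2 → posterior Inverse-Gamma(13/6, 121/8)
obs 2: x=1/2 → posterior Inverse-Gamma(8/3, 61/4)
obs 3: x=-1/2 → posterior Inverse-Gamma(19/6, 123/8)
obs 4: x=-3 → posterior Inverse-Gamma(11/3, 159/8)
obs 5: x=1 → posterior Inverse-Gamma(25/6, 163/8)
obs 6: x=2 → posterior Inverse-Gamma(14/3, 179/8)
obs 7: x=-3 → posterior Inverse-Gamma(31/6, 215/8)
obs 8: x=0 → posterior Inverse-Gamma(17/3, 215/8)
obs 9: x=-4 → posterior Inverse-Gamma(37/6, 279/8)
obs 10: x=3/4 → posterior Inverse-Gamma(20/3, 1125/32)
obs 11: x=-7 → posterior Inverse-Gamma(43/6, 1909/32)
obs 12: x=-3/2 → posterior Inverse-Gamma(23/3, 1945/32)
obs 13: x=4 → posterior Inverse-Gamma(49/6, 2201/32)

k = 3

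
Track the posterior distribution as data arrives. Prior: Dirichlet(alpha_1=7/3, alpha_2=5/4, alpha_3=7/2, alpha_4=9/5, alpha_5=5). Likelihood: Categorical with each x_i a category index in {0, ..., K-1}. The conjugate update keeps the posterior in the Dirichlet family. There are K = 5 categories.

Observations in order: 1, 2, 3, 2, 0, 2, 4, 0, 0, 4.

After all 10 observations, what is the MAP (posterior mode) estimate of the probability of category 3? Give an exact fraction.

obs 1: x=1 → posterior Dirichlet(7/3, 9/4, 7/2, 9/5, 5)
obs 2: x=2 → posterior Dirichlet(7/3, 9/4, 9/2, 9/5, 5)
obs 3: x=3 → posterior Dirichlet(7/3, 9/4, 9/2, 14/5, 5)
obs 4: x=2 → posterior Dirichlet(7/3, 9/4, 11/2, 14/5, 5)
obs 5: x=0 → posterior Dirichlet(10/3, 9/4, 11/2, 14/5, 5)
obs 6: x=2 → posterior Dirichlet(10/3, 9/4, 13/2, 14/5, 5)
obs 7: x=4 → posterior Dirichlet(10/3, 9/4, 13/2, 14/5, 6)
obs 8: x=0 → posterior Dirichlet(13/3, 9/4, 13/2, 14/5, 6)
obs 9: x=0 → posterior Dirichlet(16/3, 9/4, 13/2, 14/5, 6)
obs 10: x=4 → posterior Dirichlet(16/3, 9/4, 13/2, 14/5, 7)

108/1133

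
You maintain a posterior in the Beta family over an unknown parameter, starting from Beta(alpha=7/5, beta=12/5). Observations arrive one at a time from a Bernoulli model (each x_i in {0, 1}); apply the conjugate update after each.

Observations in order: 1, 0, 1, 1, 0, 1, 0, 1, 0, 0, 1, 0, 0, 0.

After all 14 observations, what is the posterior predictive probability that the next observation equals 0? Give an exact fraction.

obs 1: x=1 → posterior Beta(12/5, 12/5)
obs 2: x=0 → posterior Beta(12/5, 17/5)
obs 3: x=1 → posterior Beta(17/5, 17/5)
obs 4: x=1 → posterior Beta(22/5, 17/5)
obs 5: x=0 → posterior Beta(22/5, 22/5)
obs 6: x=1 → posterior Beta(27/5, 22/5)
obs 7: x=0 → posterior Beta(27/5, 27/5)
obs 8: x=1 → posterior Beta(32/5, 27/5)
obs 9: x=0 → posterior Beta(32/5, 32/5)
obs 10: x=0 → posterior Beta(32/5, 37/5)
obs 11: x=1 → posterior Beta(37/5, 37/5)
obs 12: x=0 → posterior Beta(37/5, 42/5)
obs 13: x=0 → posterior Beta(37/5, 47/5)
obs 14: x=0 → posterior Beta(37/5, 52/5)

52/89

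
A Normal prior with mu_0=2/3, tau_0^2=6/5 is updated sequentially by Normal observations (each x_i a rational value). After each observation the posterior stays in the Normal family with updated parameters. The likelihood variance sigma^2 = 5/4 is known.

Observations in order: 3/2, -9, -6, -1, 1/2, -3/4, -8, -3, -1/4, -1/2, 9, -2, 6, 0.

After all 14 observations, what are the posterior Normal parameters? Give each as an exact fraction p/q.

mu_0=-922/1083, tau_0^2=30/361

obs 1: x=3/2 → posterior Normal(158/147, 30/49)
obs 2: x=-9 → posterior Normal(-490/219, 30/73)
obs 3: x=-6 → posterior Normal(-922/291, 30/97)
obs 4: x=-1 → posterior Normal(-994/363, 30/121)
obs 5: x=1/2 → posterior Normal(-958/435, 6/29)
obs 6: x=-3/4 → posterior Normal(-1012/507, 30/169)
obs 7: x=-8 → posterior Normal(-1588/579, 30/193)
obs 8: x=-3 → posterior Normal(-1804/651, 30/217)
obs 9: x=-1/4 → posterior Normal(-1822/723, 30/241)
obs 10: x=-1/2 → posterior Normal(-1858/795, 6/53)
obs 11: x=9 → posterior Normal(-1210/867, 30/289)
obs 12: x=-2 → posterior Normal(-1354/939, 30/313)
obs 13: x=6 → posterior Normal(-922/1011, 30/337)
obs 14: x=0 → posterior Normal(-922/1083, 30/361)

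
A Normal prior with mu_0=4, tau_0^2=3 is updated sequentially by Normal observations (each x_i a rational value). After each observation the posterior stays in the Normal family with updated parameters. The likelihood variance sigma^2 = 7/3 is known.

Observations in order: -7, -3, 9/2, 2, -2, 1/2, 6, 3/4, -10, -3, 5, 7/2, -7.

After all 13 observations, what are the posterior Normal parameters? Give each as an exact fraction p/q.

mu_0=-239/496, tau_0^2=21/124

obs 1: x=-7 → posterior Normal(-35/16, 21/16)
obs 2: x=-3 → posterior Normal(-62/25, 21/25)
obs 3: x=9/2 → posterior Normal(-43/68, 21/34)
obs 4: x=2 → posterior Normal(-7/86, 21/43)
obs 5: x=-2 → posterior Normal(-43/104, 21/52)
obs 6: x=1/2 → posterior Normal(-17/61, 21/61)
obs 7: x=6 → posterior Normal(37/70, 3/10)
obs 8: x=3/4 → posterior Normal(175/316, 21/79)
obs 9: x=-10 → posterior Normal(-185/352, 21/88)
obs 10: x=-3 → posterior Normal(-293/388, 21/97)
obs 11: x=5 → posterior Normal(-113/424, 21/106)
obs 12: x=7/2 → posterior Normal(13/460, 21/115)
obs 13: x=-7 → posterior Normal(-239/496, 21/124)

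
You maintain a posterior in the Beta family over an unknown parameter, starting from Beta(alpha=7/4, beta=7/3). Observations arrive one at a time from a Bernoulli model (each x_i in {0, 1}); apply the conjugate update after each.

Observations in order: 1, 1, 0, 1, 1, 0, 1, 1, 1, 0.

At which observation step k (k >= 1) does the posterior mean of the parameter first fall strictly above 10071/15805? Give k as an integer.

obs 1: x=1 → posterior Beta(11/4, 7/3)
obs 2: x=1 → posterior Beta(15/4, 7/3)
obs 3: x=0 → posterior Beta(15/4, 10/3)
obs 4: x=1 → posterior Beta(19/4, 10/3)
obs 5: x=1 → posterior Beta(23/4, 10/3)
obs 6: x=0 → posterior Beta(23/4, 13/3)
obs 7: x=1 → posterior Beta(27/4, 13/3)
obs 8: x=1 → posterior Beta(31/4, 13/3)
obs 9: x=1 → posterior Beta(35/4, 13/3)
obs 10: x=0 → posterior Beta(35/4, 16/3)

k = 8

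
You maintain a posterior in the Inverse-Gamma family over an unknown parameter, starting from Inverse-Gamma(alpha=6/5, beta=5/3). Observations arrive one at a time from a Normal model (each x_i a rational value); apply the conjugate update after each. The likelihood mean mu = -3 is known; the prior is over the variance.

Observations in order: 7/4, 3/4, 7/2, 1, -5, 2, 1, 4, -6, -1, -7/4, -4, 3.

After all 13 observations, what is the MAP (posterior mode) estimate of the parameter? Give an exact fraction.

58505/4176

obs 1: x=7/4 → posterior Inverse-Gamma(17/10, 1243/96)
obs 2: x=3/4 → posterior Inverse-Gamma(11/5, 959/48)
obs 3: x=7/2 → posterior Inverse-Gamma(27/10, 1973/48)
obs 4: x=1 → posterior Inverse-Gamma(16/5, 2357/48)
obs 5: x=-5 → posterior Inverse-Gamma(37/10, 2453/48)
obs 6: x=2 → posterior Inverse-Gamma(21/5, 3053/48)
obs 7: x=1 → posterior Inverse-Gamma(47/10, 3437/48)
obs 8: x=4 → posterior Inverse-Gamma(26/5, 4613/48)
obs 9: x=-6 → posterior Inverse-Gamma(57/10, 4829/48)
obs 10: x=-1 → posterior Inverse-Gamma(31/5, 4925/48)
obs 11: x=-7/4 → posterior Inverse-Gamma(67/10, 9925/96)
obs 12: x=-4 → posterior Inverse-Gamma(36/5, 9973/96)
obs 13: x=3 → posterior Inverse-Gamma(77/10, 11701/96)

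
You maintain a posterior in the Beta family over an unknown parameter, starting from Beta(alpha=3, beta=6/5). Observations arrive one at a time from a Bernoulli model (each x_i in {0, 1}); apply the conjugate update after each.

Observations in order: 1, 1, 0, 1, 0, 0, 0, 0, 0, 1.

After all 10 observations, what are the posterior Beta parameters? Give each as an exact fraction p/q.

alpha=7, beta=36/5

obs 1: x=1 → posterior Beta(4, 6/5)
obs 2: x=1 → posterior Beta(5, 6/5)
obs 3: x=0 → posterior Beta(5, 11/5)
obs 4: x=1 → posterior Beta(6, 11/5)
obs 5: x=0 → posterior Beta(6, 16/5)
obs 6: x=0 → posterior Beta(6, 21/5)
obs 7: x=0 → posterior Beta(6, 26/5)
obs 8: x=0 → posterior Beta(6, 31/5)
obs 9: x=0 → posterior Beta(6, 36/5)
obs 10: x=1 → posterior Beta(7, 36/5)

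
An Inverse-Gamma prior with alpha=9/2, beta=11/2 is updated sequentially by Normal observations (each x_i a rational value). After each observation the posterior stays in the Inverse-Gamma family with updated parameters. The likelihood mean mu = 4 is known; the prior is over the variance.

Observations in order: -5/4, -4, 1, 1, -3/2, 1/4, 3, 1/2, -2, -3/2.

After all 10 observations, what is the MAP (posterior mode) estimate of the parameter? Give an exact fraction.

obs 1: x=-5/4 → posterior Inverse-Gamma(5, 617/32)
obs 2: x=-4 → posterior Inverse-Gamma(11/2, 1641/32)
obs 3: x=1 → posterior Inverse-Gamma(6, 1785/32)
obs 4: x=1 → posterior Inverse-Gamma(13/2, 1929/32)
obs 5: x=-3/2 → posterior Inverse-Gamma(7, 2413/32)
obs 6: x=1/4 → posterior Inverse-Gamma(15/2, 1319/16)
obs 7: x=3 → posterior Inverse-Gamma(8, 1327/16)
obs 8: x=1/2 → posterior Inverse-Gamma(17/2, 1425/16)
obs 9: x=-2 → posterior Inverse-Gamma(9, 1713/16)
obs 10: x=-3/2 → posterior Inverse-Gamma(19/2, 1955/16)

1955/168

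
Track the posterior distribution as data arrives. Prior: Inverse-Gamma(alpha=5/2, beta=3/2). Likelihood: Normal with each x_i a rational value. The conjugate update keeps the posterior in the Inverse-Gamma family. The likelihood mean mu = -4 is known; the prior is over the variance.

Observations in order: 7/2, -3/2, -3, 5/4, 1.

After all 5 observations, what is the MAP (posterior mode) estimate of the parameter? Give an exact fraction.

635/64

obs 1: x=7/2 → posterior Inverse-Gamma(3, 237/8)
obs 2: x=-3/2 → posterior Inverse-Gamma(7/2, 131/4)
obs 3: x=-3 → posterior Inverse-Gamma(4, 133/4)
obs 4: x=5/4 → posterior Inverse-Gamma(9/2, 1505/32)
obs 5: x=1 → posterior Inverse-Gamma(5, 1905/32)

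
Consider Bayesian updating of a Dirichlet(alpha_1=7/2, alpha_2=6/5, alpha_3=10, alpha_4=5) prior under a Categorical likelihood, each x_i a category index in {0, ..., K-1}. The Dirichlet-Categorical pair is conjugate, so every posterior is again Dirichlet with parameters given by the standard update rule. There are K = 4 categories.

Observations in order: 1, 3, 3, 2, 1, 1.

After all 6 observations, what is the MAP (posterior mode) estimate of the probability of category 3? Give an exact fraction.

60/217

obs 1: x=1 → posterior Dirichlet(7/2, 11/5, 10, 5)
obs 2: x=3 → posterior Dirichlet(7/2, 11/5, 10, 6)
obs 3: x=3 → posterior Dirichlet(7/2, 11/5, 10, 7)
obs 4: x=2 → posterior Dirichlet(7/2, 11/5, 11, 7)
obs 5: x=1 → posterior Dirichlet(7/2, 16/5, 11, 7)
obs 6: x=1 → posterior Dirichlet(7/2, 21/5, 11, 7)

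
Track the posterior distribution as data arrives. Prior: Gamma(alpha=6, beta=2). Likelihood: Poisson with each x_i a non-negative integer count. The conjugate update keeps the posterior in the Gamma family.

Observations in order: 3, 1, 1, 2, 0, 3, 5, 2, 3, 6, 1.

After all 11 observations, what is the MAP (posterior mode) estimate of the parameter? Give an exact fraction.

32/13

obs 1: x=3 → posterior Gamma(9, 3)
obs 2: x=1 → posterior Gamma(10, 4)
obs 3: x=1 → posterior Gamma(11, 5)
obs 4: x=2 → posterior Gamma(13, 6)
obs 5: x=0 → posterior Gamma(13, 7)
obs 6: x=3 → posterior Gamma(16, 8)
obs 7: x=5 → posterior Gamma(21, 9)
obs 8: x=2 → posterior Gamma(23, 10)
obs 9: x=3 → posterior Gamma(26, 11)
obs 10: x=6 → posterior Gamma(32, 12)
obs 11: x=1 → posterior Gamma(33, 13)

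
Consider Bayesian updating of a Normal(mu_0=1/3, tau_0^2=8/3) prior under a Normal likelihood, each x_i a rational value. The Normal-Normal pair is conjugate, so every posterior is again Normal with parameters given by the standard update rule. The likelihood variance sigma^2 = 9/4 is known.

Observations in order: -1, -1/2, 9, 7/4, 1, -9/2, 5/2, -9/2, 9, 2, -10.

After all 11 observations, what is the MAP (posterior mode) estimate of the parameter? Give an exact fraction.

obs 1: x=-1 → posterior Normal(-23/59, 72/59)
obs 2: x=-1/2 → posterior Normal(-3/7, 72/91)
obs 3: x=9 → posterior Normal(83/41, 24/41)
obs 4: x=7/4 → posterior Normal(61/31, 72/155)
obs 5: x=1 → posterior Normal(337/187, 72/187)
obs 6: x=-9/2 → posterior Normal(193/219, 24/73)
obs 7: x=5/2 → posterior Normal(273/251, 72/251)
obs 8: x=-9/2 → posterior Normal(129/283, 72/283)
obs 9: x=9 → posterior Normal(139/105, 8/35)
obs 10: x=2 → posterior Normal(481/347, 72/347)
obs 11: x=-10 → posterior Normal(161/379, 72/379)

161/379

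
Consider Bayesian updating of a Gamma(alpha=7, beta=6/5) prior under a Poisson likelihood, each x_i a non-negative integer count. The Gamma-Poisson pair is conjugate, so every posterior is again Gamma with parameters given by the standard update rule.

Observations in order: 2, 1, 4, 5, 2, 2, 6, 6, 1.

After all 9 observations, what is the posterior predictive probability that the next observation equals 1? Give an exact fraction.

1335792046552621353555672195946703471662778435289390557264706045/12047502023057357456494387798915044481582729345335026001310121984

obs 1: x=2 → posterior Gamma(9, 11/5)
obs 2: x=1 → posterior Gamma(10, 16/5)
obs 3: x=4 → posterior Gamma(14, 21/5)
obs 4: x=5 → posterior Gamma(19, 26/5)
obs 5: x=2 → posterior Gamma(21, 31/5)
obs 6: x=2 → posterior Gamma(23, 36/5)
obs 7: x=6 → posterior Gamma(29, 41/5)
obs 8: x=6 → posterior Gamma(35, 46/5)
obs 9: x=1 → posterior Gamma(36, 51/5)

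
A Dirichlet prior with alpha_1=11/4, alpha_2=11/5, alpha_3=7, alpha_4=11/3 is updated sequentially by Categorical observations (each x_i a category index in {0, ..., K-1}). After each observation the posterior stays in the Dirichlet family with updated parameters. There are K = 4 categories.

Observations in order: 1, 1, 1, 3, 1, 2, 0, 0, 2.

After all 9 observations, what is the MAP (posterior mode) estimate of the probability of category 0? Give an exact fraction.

obs 1: x=1 → posterior Dirichlet(11/4, 16/5, 7, 11/3)
obs 2: x=1 → posterior Dirichlet(11/4, 21/5, 7, 11/3)
obs 3: x=1 → posterior Dirichlet(11/4, 26/5, 7, 11/3)
obs 4: x=3 → posterior Dirichlet(11/4, 26/5, 7, 14/3)
obs 5: x=1 → posterior Dirichlet(11/4, 31/5, 7, 14/3)
obs 6: x=2 → posterior Dirichlet(11/4, 31/5, 8, 14/3)
obs 7: x=0 → posterior Dirichlet(15/4, 31/5, 8, 14/3)
obs 8: x=0 → posterior Dirichlet(19/4, 31/5, 8, 14/3)
obs 9: x=2 → posterior Dirichlet(19/4, 31/5, 9, 14/3)

225/1237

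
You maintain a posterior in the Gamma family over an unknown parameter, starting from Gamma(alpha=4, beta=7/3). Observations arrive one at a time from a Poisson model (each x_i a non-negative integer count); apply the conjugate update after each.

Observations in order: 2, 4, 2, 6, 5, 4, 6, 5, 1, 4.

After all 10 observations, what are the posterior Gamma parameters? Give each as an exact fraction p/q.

alpha=43, beta=37/3

obs 1: x=2 → posterior Gamma(6, 10/3)
obs 2: x=4 → posterior Gamma(10, 13/3)
obs 3: x=2 → posterior Gamma(12, 16/3)
obs 4: x=6 → posterior Gamma(18, 19/3)
obs 5: x=5 → posterior Gamma(23, 22/3)
obs 6: x=4 → posterior Gamma(27, 25/3)
obs 7: x=6 → posterior Gamma(33, 28/3)
obs 8: x=5 → posterior Gamma(38, 31/3)
obs 9: x=1 → posterior Gamma(39, 34/3)
obs 10: x=4 → posterior Gamma(43, 37/3)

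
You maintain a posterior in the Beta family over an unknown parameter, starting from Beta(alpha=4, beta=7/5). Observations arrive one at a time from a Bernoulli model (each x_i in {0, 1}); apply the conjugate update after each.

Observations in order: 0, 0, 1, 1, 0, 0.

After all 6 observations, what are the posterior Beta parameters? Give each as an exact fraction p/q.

obs 1: x=0 → posterior Beta(4, 12/5)
obs 2: x=0 → posterior Beta(4, 17/5)
obs 3: x=1 → posterior Beta(5, 17/5)
obs 4: x=1 → posterior Beta(6, 17/5)
obs 5: x=0 → posterior Beta(6, 22/5)
obs 6: x=0 → posterior Beta(6, 27/5)

alpha=6, beta=27/5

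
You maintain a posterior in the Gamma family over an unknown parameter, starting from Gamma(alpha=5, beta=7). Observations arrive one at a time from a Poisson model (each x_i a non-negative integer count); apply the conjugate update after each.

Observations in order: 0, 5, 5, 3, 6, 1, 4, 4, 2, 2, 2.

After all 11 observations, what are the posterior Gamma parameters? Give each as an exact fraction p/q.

obs 1: x=0 → posterior Gamma(5, 8)
obs 2: x=5 → posterior Gamma(10, 9)
obs 3: x=5 → posterior Gamma(15, 10)
obs 4: x=3 → posterior Gamma(18, 11)
obs 5: x=6 → posterior Gamma(24, 12)
obs 6: x=1 → posterior Gamma(25, 13)
obs 7: x=4 → posterior Gamma(29, 14)
obs 8: x=4 → posterior Gamma(33, 15)
obs 9: x=2 → posterior Gamma(35, 16)
obs 10: x=2 → posterior Gamma(37, 17)
obs 11: x=2 → posterior Gamma(39, 18)

alpha=39, beta=18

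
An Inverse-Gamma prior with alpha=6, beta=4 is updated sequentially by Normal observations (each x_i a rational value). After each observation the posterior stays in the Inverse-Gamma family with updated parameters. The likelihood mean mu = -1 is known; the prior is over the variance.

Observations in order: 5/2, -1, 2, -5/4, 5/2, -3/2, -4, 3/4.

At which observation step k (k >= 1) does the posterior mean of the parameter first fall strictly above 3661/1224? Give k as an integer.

k = 8

obs 1: x=5/2 → posterior Inverse-Gamma(13/2, 81/8)
obs 2: x=-1 → posterior Inverse-Gamma(7, 81/8)
obs 3: x=2 → posterior Inverse-Gamma(15/2, 117/8)
obs 4: x=-5/4 → posterior Inverse-Gamma(8, 469/32)
obs 5: x=5/2 → posterior Inverse-Gamma(17/2, 665/32)
obs 6: x=-3/2 → posterior Inverse-Gamma(9, 669/32)
obs 7: x=-4 → posterior Inverse-Gamma(19/2, 813/32)
obs 8: x=3/4 → posterior Inverse-Gamma(10, 431/16)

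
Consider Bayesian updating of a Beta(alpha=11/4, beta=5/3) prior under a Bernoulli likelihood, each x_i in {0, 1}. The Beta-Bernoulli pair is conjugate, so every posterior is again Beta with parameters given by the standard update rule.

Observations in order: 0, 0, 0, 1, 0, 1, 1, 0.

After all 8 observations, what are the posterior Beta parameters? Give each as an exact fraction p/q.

alpha=23/4, beta=20/3

obs 1: x=0 → posterior Beta(11/4, 8/3)
obs 2: x=0 → posterior Beta(11/4, 11/3)
obs 3: x=0 → posterior Beta(11/4, 14/3)
obs 4: x=1 → posterior Beta(15/4, 14/3)
obs 5: x=0 → posterior Beta(15/4, 17/3)
obs 6: x=1 → posterior Beta(19/4, 17/3)
obs 7: x=1 → posterior Beta(23/4, 17/3)
obs 8: x=0 → posterior Beta(23/4, 20/3)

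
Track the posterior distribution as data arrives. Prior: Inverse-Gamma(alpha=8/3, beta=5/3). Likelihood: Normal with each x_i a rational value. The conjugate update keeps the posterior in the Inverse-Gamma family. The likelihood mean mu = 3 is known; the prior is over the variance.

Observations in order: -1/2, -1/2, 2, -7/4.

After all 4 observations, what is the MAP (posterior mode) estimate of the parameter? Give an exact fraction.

2467/544

obs 1: x=-1/2 → posterior Inverse-Gamma(19/6, 187/24)
obs 2: x=-1/2 → posterior Inverse-Gamma(11/3, 167/12)
obs 3: x=2 → posterior Inverse-Gamma(25/6, 173/12)
obs 4: x=-7/4 → posterior Inverse-Gamma(14/3, 2467/96)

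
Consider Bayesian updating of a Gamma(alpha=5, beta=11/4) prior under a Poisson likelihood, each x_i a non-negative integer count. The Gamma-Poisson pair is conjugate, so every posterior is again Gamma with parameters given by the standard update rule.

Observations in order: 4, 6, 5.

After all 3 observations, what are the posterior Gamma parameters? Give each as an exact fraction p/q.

obs 1: x=4 → posterior Gamma(9, 15/4)
obs 2: x=6 → posterior Gamma(15, 19/4)
obs 3: x=5 → posterior Gamma(20, 23/4)

alpha=20, beta=23/4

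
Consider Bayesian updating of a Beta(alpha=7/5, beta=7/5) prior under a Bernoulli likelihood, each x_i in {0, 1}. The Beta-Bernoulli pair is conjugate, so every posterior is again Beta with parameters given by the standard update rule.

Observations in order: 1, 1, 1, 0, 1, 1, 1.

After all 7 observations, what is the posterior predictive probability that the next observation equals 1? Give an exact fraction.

obs 1: x=1 → posterior Beta(12/5, 7/5)
obs 2: x=1 → posterior Beta(17/5, 7/5)
obs 3: x=1 → posterior Beta(22/5, 7/5)
obs 4: x=0 → posterior Beta(22/5, 12/5)
obs 5: x=1 → posterior Beta(27/5, 12/5)
obs 6: x=1 → posterior Beta(32/5, 12/5)
obs 7: x=1 → posterior Beta(37/5, 12/5)

37/49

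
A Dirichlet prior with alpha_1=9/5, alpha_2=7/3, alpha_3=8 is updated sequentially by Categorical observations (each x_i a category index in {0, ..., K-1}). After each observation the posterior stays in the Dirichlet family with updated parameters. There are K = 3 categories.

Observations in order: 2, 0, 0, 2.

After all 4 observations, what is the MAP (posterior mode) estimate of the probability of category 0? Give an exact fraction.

42/197

obs 1: x=2 → posterior Dirichlet(9/5, 7/3, 9)
obs 2: x=0 → posterior Dirichlet(14/5, 7/3, 9)
obs 3: x=0 → posterior Dirichlet(19/5, 7/3, 9)
obs 4: x=2 → posterior Dirichlet(19/5, 7/3, 10)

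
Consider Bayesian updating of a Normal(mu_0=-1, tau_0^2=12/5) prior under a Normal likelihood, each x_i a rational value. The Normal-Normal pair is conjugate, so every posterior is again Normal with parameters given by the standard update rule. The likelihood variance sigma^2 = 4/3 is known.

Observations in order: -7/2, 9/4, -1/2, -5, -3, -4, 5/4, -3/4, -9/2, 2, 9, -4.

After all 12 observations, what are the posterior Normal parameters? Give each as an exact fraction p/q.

obs 1: x=-7/2 → posterior Normal(-73/28, 6/7)
obs 2: x=9/4 → posterior Normal(-65/92, 12/23)
obs 3: x=-1/2 → posterior Normal(-83/128, 3/8)
obs 4: x=-5 → posterior Normal(-263/164, 12/41)
obs 5: x=-3 → posterior Normal(-371/200, 6/25)
obs 6: x=-4 → posterior Normal(-515/236, 12/59)
obs 7: x=5/4 → posterior Normal(-235/136, 3/17)
obs 8: x=-3/4 → posterior Normal(-71/44, 12/77)
obs 9: x=-9/2 → posterior Normal(-659/344, 6/43)
obs 10: x=2 → posterior Normal(-587/380, 12/95)
obs 11: x=9 → posterior Normal(-263/416, 3/26)
obs 12: x=-4 → posterior Normal(-407/452, 12/113)

mu_0=-407/452, tau_0^2=12/113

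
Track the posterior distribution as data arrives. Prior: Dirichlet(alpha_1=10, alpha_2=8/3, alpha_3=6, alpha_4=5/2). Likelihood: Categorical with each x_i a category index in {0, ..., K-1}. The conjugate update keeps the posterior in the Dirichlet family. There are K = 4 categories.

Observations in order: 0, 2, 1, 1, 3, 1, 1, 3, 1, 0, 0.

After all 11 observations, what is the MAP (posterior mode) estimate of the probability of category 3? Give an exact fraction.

obs 1: x=0 → posterior Dirichlet(11, 8/3, 6, 5/2)
obs 2: x=2 → posterior Dirichlet(11, 8/3, 7, 5/2)
obs 3: x=1 → posterior Dirichlet(11, 11/3, 7, 5/2)
obs 4: x=1 → posterior Dirichlet(11, 14/3, 7, 5/2)
obs 5: x=3 → posterior Dirichlet(11, 14/3, 7, 7/2)
obs 6: x=1 → posterior Dirichlet(11, 17/3, 7, 7/2)
obs 7: x=1 → posterior Dirichlet(11, 20/3, 7, 7/2)
obs 8: x=3 → posterior Dirichlet(11, 20/3, 7, 9/2)
obs 9: x=1 → posterior Dirichlet(11, 23/3, 7, 9/2)
obs 10: x=0 → posterior Dirichlet(12, 23/3, 7, 9/2)
obs 11: x=0 → posterior Dirichlet(13, 23/3, 7, 9/2)

21/169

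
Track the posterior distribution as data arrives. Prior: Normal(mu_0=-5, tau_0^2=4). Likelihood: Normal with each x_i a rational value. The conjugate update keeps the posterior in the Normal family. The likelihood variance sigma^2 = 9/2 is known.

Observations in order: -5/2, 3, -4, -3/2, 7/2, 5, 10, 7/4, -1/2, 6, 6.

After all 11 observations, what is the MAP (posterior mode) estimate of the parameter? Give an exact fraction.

169/97

obs 1: x=-5/2 → posterior Normal(-65/17, 36/17)
obs 2: x=3 → posterior Normal(-41/25, 36/25)
obs 3: x=-4 → posterior Normal(-73/33, 12/11)
obs 4: x=-3/2 → posterior Normal(-85/41, 36/41)
obs 5: x=7/2 → posterior Normal(-57/49, 36/49)
obs 6: x=5 → posterior Normal(-17/57, 12/19)
obs 7: x=10 → posterior Normal(63/65, 36/65)
obs 8: x=7/4 → posterior Normal(77/73, 36/73)
obs 9: x=-1/2 → posterior Normal(73/81, 4/9)
obs 10: x=6 → posterior Normal(121/89, 36/89)
obs 11: x=6 → posterior Normal(169/97, 36/97)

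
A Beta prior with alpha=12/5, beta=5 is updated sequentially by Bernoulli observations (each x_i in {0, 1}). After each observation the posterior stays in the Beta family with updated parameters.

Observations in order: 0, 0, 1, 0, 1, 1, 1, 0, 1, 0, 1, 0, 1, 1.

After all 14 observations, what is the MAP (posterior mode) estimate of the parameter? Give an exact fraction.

obs 1: x=0 → posterior Beta(12/5, 6)
obs 2: x=0 → posterior Beta(12/5, 7)
obs 3: x=1 → posterior Beta(17/5, 7)
obs 4: x=0 → posterior Beta(17/5, 8)
obs 5: x=1 → posterior Beta(22/5, 8)
obs 6: x=1 → posterior Beta(27/5, 8)
obs 7: x=1 → posterior Beta(32/5, 8)
obs 8: x=0 → posterior Beta(32/5, 9)
obs 9: x=1 → posterior Beta(37/5, 9)
obs 10: x=0 → posterior Beta(37/5, 10)
obs 11: x=1 → posterior Beta(42/5, 10)
obs 12: x=0 → posterior Beta(42/5, 11)
obs 13: x=1 → posterior Beta(47/5, 11)
obs 14: x=1 → posterior Beta(52/5, 11)

47/97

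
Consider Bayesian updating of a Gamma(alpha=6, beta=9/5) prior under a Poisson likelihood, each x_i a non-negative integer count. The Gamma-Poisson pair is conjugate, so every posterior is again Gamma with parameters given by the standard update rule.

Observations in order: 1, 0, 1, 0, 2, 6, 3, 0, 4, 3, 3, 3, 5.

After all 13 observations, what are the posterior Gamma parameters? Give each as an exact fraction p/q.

alpha=37, beta=74/5

obs 1: x=1 → posterior Gamma(7, 14/5)
obs 2: x=0 → posterior Gamma(7, 19/5)
obs 3: x=1 → posterior Gamma(8, 24/5)
obs 4: x=0 → posterior Gamma(8, 29/5)
obs 5: x=2 → posterior Gamma(10, 34/5)
obs 6: x=6 → posterior Gamma(16, 39/5)
obs 7: x=3 → posterior Gamma(19, 44/5)
obs 8: x=0 → posterior Gamma(19, 49/5)
obs 9: x=4 → posterior Gamma(23, 54/5)
obs 10: x=3 → posterior Gamma(26, 59/5)
obs 11: x=3 → posterior Gamma(29, 64/5)
obs 12: x=3 → posterior Gamma(32, 69/5)
obs 13: x=5 → posterior Gamma(37, 74/5)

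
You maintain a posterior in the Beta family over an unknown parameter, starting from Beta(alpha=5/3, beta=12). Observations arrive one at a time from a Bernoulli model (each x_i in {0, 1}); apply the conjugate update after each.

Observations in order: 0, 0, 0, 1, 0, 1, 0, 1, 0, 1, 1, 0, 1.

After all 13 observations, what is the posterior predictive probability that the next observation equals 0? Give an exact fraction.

obs 1: x=0 → posterior Beta(5/3, 13)
obs 2: x=0 → posterior Beta(5/3, 14)
obs 3: x=0 → posterior Beta(5/3, 15)
obs 4: x=1 → posterior Beta(8/3, 15)
obs 5: x=0 → posterior Beta(8/3, 16)
obs 6: x=1 → posterior Beta(11/3, 16)
obs 7: x=0 → posterior Beta(11/3, 17)
obs 8: x=1 → posterior Beta(14/3, 17)
obs 9: x=0 → posterior Beta(14/3, 18)
obs 10: x=1 → posterior Beta(17/3, 18)
obs 11: x=1 → posterior Beta(20/3, 18)
obs 12: x=0 → posterior Beta(20/3, 19)
obs 13: x=1 → posterior Beta(23/3, 19)

57/80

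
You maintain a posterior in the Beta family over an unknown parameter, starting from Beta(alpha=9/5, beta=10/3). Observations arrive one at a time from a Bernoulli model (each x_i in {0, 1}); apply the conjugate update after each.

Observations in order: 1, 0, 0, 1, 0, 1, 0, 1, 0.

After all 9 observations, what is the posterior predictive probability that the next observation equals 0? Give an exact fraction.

obs 1: x=1 → posterior Beta(14/5, 10/3)
obs 2: x=0 → posterior Beta(14/5, 13/3)
obs 3: x=0 → posterior Beta(14/5, 16/3)
obs 4: x=1 → posterior Beta(19/5, 16/3)
obs 5: x=0 → posterior Beta(19/5, 19/3)
obs 6: x=1 → posterior Beta(24/5, 19/3)
obs 7: x=0 → posterior Beta(24/5, 22/3)
obs 8: x=1 → posterior Beta(29/5, 22/3)
obs 9: x=0 → posterior Beta(29/5, 25/3)

125/212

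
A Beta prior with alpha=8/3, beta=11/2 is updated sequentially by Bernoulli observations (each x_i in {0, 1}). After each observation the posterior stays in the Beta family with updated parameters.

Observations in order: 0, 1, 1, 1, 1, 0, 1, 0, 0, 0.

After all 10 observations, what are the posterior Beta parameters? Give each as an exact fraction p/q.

alpha=23/3, beta=21/2

obs 1: x=0 → posterior Beta(8/3, 13/2)
obs 2: x=1 → posterior Beta(11/3, 13/2)
obs 3: x=1 → posterior Beta(14/3, 13/2)
obs 4: x=1 → posterior Beta(17/3, 13/2)
obs 5: x=1 → posterior Beta(20/3, 13/2)
obs 6: x=0 → posterior Beta(20/3, 15/2)
obs 7: x=1 → posterior Beta(23/3, 15/2)
obs 8: x=0 → posterior Beta(23/3, 17/2)
obs 9: x=0 → posterior Beta(23/3, 19/2)
obs 10: x=0 → posterior Beta(23/3, 21/2)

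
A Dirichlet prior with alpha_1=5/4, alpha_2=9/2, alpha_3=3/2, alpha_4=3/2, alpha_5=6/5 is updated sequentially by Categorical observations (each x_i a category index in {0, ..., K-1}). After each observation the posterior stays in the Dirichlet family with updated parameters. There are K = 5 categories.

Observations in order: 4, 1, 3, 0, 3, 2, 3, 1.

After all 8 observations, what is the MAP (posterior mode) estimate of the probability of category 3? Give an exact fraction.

10/37

obs 1: x=4 → posterior Dirichlet(5/4, 9/2, 3/2, 3/2, 11/5)
obs 2: x=1 → posterior Dirichlet(5/4, 11/2, 3/2, 3/2, 11/5)
obs 3: x=3 → posterior Dirichlet(5/4, 11/2, 3/2, 5/2, 11/5)
obs 4: x=0 → posterior Dirichlet(9/4, 11/2, 3/2, 5/2, 11/5)
obs 5: x=3 → posterior Dirichlet(9/4, 11/2, 3/2, 7/2, 11/5)
obs 6: x=2 → posterior Dirichlet(9/4, 11/2, 5/2, 7/2, 11/5)
obs 7: x=3 → posterior Dirichlet(9/4, 11/2, 5/2, 9/2, 11/5)
obs 8: x=1 → posterior Dirichlet(9/4, 13/2, 5/2, 9/2, 11/5)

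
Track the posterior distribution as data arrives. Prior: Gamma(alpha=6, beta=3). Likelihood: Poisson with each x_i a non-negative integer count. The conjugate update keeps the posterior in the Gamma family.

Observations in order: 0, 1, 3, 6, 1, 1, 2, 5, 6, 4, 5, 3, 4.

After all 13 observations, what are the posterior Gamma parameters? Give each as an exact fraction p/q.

obs 1: x=0 → posterior Gamma(6, 4)
obs 2: x=1 → posterior Gamma(7, 5)
obs 3: x=3 → posterior Gamma(10, 6)
obs 4: x=6 → posterior Gamma(16, 7)
obs 5: x=1 → posterior Gamma(17, 8)
obs 6: x=1 → posterior Gamma(18, 9)
obs 7: x=2 → posterior Gamma(20, 10)
obs 8: x=5 → posterior Gamma(25, 11)
obs 9: x=6 → posterior Gamma(31, 12)
obs 10: x=4 → posterior Gamma(35, 13)
obs 11: x=5 → posterior Gamma(40, 14)
obs 12: x=3 → posterior Gamma(43, 15)
obs 13: x=4 → posterior Gamma(47, 16)

alpha=47, beta=16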